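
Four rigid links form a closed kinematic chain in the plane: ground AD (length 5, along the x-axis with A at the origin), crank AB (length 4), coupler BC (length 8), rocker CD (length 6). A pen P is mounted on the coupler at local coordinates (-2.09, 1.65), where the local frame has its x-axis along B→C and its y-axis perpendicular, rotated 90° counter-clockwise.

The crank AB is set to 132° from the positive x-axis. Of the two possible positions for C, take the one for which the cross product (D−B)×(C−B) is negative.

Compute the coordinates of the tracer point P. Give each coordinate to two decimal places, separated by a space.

A=(0,0), D=(5.00,0)
B = A + 4.00·(cos132°, sin132°) = (-2.6765, 2.9726)
|BD| = 8.2320
circle(B,8.00) ∩ circle(D,6.00): a=5.8167, h=5.4924
  candidates: C₊=(4.7310,5.9940) cross=45.213; C₋=(0.7644,-4.2496) cross=-45.213
  mode - wants cross < 0 → take C=(0.7644,-4.2496) (cross=-45.213)
ex = (C−B)/|BC| = (0.4301,-0.9028); ey = (0.9028,0.4301)
P = B + -2.09·ex + 1.65·ey = (-2.0859,5.5691)

-2.09 5.57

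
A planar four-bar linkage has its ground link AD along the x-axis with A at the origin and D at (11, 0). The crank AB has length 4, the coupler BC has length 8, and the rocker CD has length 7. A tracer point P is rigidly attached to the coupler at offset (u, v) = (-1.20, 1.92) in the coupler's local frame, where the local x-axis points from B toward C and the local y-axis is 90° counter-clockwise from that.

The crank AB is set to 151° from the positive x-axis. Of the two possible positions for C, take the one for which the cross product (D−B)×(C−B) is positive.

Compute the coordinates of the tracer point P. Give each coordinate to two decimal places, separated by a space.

-4.84 3.76

A=(0,0), D=(11.00,0)
B = A + 4.00·(cos151°, sin151°) = (-3.4985, 1.9392)
|BD| = 14.6276
circle(B,8.00) ∩ circle(D,7.00): a=7.8265, h=1.6569
  candidates: C₊=(4.4786,2.5440) cross=24.237; C₋=(4.0393,-0.7407) cross=-24.237
  mode + wants cross > 0 → take C=(4.4786,2.5440) (cross=24.237)
ex = (C−B)/|BC| = (0.9971,0.0756); ey = (-0.0756,0.9971)
P = B + -1.20·ex + 1.92·ey = (-4.8402,3.7630)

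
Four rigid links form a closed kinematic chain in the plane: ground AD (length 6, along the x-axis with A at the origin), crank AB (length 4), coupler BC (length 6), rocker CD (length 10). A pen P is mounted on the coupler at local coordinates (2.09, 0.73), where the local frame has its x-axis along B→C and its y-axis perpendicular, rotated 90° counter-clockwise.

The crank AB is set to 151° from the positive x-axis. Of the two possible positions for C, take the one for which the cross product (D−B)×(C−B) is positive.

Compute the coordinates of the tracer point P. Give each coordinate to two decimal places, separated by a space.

A=(0,0), D=(6.00,0)
B = A + 4.00·(cos151°, sin151°) = (-3.4985, 1.9392)
|BD| = 9.6944
circle(B,6.00) ∩ circle(D,10.00): a=1.5463, h=5.7973
  candidates: C₊=(-0.8237,7.3101) cross=56.202; C₋=(-3.1431,-4.0502) cross=-56.202
  mode + wants cross > 0 → take C=(-0.8237,7.3101) (cross=56.202)
ex = (C−B)/|BC| = (0.4458,0.8951); ey = (-0.8951,0.4458)
P = B + 2.09·ex + 0.73·ey = (-3.2202,4.1355)

-3.22 4.14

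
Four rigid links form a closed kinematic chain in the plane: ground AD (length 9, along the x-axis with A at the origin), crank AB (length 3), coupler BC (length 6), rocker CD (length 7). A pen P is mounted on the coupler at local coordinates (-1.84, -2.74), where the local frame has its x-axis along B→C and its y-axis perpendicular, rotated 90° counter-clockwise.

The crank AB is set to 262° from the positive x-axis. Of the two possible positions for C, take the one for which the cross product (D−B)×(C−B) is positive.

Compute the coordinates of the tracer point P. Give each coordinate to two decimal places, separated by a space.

A=(0,0), D=(9.00,0)
B = A + 3.00·(cos262°, sin262°) = (-0.4175, -2.9708)
|BD| = 9.8750
circle(B,6.00) ∩ circle(D,7.00): a=4.2793, h=4.2057
  candidates: C₊=(2.3983,2.3274) cross=41.531; C₋=(4.9288,-5.6943) cross=-41.531
  mode + wants cross > 0 → take C=(2.3983,2.3274) (cross=41.531)
ex = (C−B)/|BC| = (0.4693,0.8830); ey = (-0.8830,0.4693)
P = B + -1.84·ex + -2.74·ey = (1.1385,-5.8815)

1.14 -5.88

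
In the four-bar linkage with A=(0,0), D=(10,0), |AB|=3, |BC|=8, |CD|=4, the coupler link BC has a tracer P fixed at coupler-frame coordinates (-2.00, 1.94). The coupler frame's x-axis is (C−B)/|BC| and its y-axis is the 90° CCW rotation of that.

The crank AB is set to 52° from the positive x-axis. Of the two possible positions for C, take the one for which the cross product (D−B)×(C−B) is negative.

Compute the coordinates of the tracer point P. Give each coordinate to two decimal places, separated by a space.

A=(0,0), D=(10.00,0)
B = A + 3.00·(cos52°, sin52°) = (1.8470, 2.3640)
|BD| = 8.4888
circle(B,8.00) ∩ circle(D,4.00): a=7.0717, h=3.7405
  candidates: C₊=(9.6806,3.9872) cross=31.753; C₋=(7.5972,-3.1979) cross=-31.753
  mode - wants cross < 0 → take C=(7.5972,-3.1979) (cross=-31.753)
ex = (C−B)/|BC| = (0.7188,-0.6952); ey = (0.6952,0.7188)
P = B + -2.00·ex + 1.94·ey = (1.7582,5.1489)

1.76 5.15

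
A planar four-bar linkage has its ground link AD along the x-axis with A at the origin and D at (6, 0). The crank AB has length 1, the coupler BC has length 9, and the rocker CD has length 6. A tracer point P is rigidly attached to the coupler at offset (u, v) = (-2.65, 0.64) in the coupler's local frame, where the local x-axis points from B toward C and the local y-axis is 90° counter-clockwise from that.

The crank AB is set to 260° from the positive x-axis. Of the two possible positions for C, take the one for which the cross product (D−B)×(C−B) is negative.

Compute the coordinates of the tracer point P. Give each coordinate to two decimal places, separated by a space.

A=(0,0), D=(6.00,0)
B = A + 1.00·(cos260°, sin260°) = (-0.1736, -0.9848)
|BD| = 6.2517
circle(B,9.00) ∩ circle(D,6.00): a=6.7249, h=5.9813
  candidates: C₊=(5.5250,5.9812) cross=37.393; C₋=(7.4095,-5.8321) cross=-37.393
  mode - wants cross < 0 → take C=(7.4095,-5.8321) (cross=-37.393)
ex = (C−B)/|BC| = (0.8426,-0.5386); ey = (0.5386,0.8426)
P = B + -2.65·ex + 0.64·ey = (-2.0618,0.9817)

-2.06 0.98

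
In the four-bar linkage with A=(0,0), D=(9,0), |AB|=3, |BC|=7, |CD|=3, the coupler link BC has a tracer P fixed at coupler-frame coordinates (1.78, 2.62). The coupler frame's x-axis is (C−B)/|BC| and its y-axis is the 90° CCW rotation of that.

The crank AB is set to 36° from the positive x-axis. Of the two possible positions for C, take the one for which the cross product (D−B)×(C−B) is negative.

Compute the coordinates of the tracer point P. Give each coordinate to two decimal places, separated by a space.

A=(0,0), D=(9.00,0)
B = A + 3.00·(cos36°, sin36°) = (2.4271, 1.7634)
|BD| = 6.8054
circle(B,7.00) ∩ circle(D,3.00): a=6.3415, h=2.9639
  candidates: C₊=(9.3200,2.9829) cross=20.171; C₋=(7.7840,-2.7425) cross=-20.171
  mode - wants cross < 0 → take C=(7.7840,-2.7425) (cross=-20.171)
ex = (C−B)/|BC| = (0.7653,-0.6437); ey = (0.6437,0.7653)
P = B + 1.78·ex + 2.62·ey = (5.4757,2.6226)

5.48 2.62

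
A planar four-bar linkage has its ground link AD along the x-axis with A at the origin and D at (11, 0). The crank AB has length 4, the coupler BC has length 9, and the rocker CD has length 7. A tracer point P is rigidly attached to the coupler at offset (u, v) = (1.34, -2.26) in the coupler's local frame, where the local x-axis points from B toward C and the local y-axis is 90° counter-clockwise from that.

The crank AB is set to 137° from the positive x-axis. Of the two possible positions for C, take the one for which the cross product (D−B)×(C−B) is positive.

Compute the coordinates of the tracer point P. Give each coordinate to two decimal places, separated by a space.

-1.11 0.82

A=(0,0), D=(11.00,0)
B = A + 4.00·(cos137°, sin137°) = (-2.9254, 2.7280)
|BD| = 14.1901
circle(B,9.00) ∩ circle(D,7.00): a=8.2226, h=3.6591
  candidates: C₊=(5.8473,4.7381) cross=51.923; C₋=(4.4404,-2.4436) cross=-51.923
  mode + wants cross > 0 → take C=(5.8473,4.7381) (cross=51.923)
ex = (C−B)/|BC| = (0.9747,0.2233); ey = (-0.2233,0.9747)
P = B + 1.34·ex + -2.26·ey = (-1.1145,0.8244)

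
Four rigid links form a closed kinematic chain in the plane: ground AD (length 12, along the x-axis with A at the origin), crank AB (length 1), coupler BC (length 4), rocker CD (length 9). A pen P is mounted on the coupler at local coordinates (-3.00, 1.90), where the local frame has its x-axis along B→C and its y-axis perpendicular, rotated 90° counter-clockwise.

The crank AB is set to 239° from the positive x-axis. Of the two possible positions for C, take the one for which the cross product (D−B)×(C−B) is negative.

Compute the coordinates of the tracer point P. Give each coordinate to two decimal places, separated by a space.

A=(0,0), D=(12.00,0)
B = A + 1.00·(cos239°, sin239°) = (-0.5150, -0.8572)
|BD| = 12.5444
circle(B,4.00) ∩ circle(D,9.00): a=3.6814, h=1.5644
  candidates: C₊=(3.0508,0.9552) cross=19.625; C₋=(3.2646,-2.1664) cross=-19.625
  mode - wants cross < 0 → take C=(3.2646,-2.1664) (cross=-19.625)
ex = (C−B)/|BC| = (0.9449,-0.3273); ey = (0.3273,0.9449)
P = B + -3.00·ex + 1.90·ey = (-2.7279,1.9201)

-2.73 1.92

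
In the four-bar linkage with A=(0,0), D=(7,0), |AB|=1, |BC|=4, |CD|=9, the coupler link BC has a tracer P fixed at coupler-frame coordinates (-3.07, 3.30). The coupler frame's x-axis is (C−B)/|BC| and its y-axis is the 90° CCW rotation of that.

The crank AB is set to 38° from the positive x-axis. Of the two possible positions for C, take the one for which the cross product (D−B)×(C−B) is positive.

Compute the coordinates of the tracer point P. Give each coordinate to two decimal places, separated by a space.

A=(0,0), D=(7.00,0)
B = A + 1.00·(cos38°, sin38°) = (0.7880, 0.6157)
|BD| = 6.2424
circle(B,4.00) ∩ circle(D,9.00): a=-2.0851, h=3.4136
  candidates: C₊=(-0.9503,4.2182) cross=21.309; C₋=(-1.6236,-2.5756) cross=-21.309
  mode + wants cross > 0 → take C=(-0.9503,4.2182) (cross=21.309)
ex = (C−B)/|BC| = (-0.4346,0.9006); ey = (-0.9006,-0.4346)
P = B + -3.07·ex + 3.30·ey = (-0.8500,-3.5834)

-0.85 -3.58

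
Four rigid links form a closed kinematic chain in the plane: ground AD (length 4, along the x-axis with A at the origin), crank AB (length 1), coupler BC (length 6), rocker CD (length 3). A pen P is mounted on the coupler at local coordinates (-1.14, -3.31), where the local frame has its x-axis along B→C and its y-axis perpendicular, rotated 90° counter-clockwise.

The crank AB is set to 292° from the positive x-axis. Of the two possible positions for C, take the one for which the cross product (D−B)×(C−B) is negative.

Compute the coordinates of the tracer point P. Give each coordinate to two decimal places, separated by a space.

A=(0,0), D=(4.00,0)
B = A + 1.00·(cos292°, sin292°) = (0.3746, -0.9272)
|BD| = 3.7421
circle(B,6.00) ∩ circle(D,3.00): a=5.4787, h=2.4463
  candidates: C₊=(5.0763,2.8003) cross=9.154; C₋=(6.2886,-1.9397) cross=-9.154
  mode - wants cross < 0 → take C=(6.2886,-1.9397) (cross=-9.154)
ex = (C−B)/|BC| = (0.9857,-0.1688); ey = (0.1688,0.9857)
P = B + -1.14·ex + -3.31·ey = (-1.3076,-3.9973)

-1.31 -4.00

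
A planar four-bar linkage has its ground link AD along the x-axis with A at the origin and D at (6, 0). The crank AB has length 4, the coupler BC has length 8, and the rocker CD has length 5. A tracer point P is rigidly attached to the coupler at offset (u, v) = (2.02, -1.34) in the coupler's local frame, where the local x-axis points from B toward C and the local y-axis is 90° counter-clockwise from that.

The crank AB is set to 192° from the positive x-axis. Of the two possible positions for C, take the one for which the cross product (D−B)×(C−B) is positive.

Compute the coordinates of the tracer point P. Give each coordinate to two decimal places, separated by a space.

-1.49 -0.78

A=(0,0), D=(6.00,0)
B = A + 4.00·(cos192°, sin192°) = (-3.9126, -0.8316)
|BD| = 9.9474
circle(B,8.00) ∩ circle(D,5.00): a=6.9340, h=3.9899
  candidates: C₊=(2.6636,3.7240) cross=39.689; C₋=(3.3307,-4.2279) cross=-39.689
  mode + wants cross > 0 → take C=(2.6636,3.7240) (cross=39.689)
ex = (C−B)/|BC| = (0.8220,0.5695); ey = (-0.5695,0.8220)
P = B + 2.02·ex + -1.34·ey = (-1.4890,-0.7829)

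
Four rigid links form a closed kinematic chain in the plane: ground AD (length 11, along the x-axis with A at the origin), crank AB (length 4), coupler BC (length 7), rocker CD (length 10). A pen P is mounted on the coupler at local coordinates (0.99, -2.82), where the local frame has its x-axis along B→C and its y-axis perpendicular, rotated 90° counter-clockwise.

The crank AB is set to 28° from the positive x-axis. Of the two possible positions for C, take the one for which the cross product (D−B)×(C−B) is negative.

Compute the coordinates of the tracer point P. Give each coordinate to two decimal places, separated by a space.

A=(0,0), D=(11.00,0)
B = A + 4.00·(cos28°, sin28°) = (3.5318, 1.8779)
|BD| = 7.7007
circle(B,7.00) ∩ circle(D,10.00): a=0.5390, h=6.9792
  candidates: C₊=(5.7564,8.5150) cross=53.745; C₋=(2.3525,-5.0221) cross=-53.745
  mode - wants cross < 0 → take C=(2.3525,-5.0221) (cross=-53.745)
ex = (C−B)/|BC| = (-0.1685,-0.9857); ey = (0.9857,-0.1685)
P = B + 0.99·ex + -2.82·ey = (0.5853,1.3771)

0.59 1.38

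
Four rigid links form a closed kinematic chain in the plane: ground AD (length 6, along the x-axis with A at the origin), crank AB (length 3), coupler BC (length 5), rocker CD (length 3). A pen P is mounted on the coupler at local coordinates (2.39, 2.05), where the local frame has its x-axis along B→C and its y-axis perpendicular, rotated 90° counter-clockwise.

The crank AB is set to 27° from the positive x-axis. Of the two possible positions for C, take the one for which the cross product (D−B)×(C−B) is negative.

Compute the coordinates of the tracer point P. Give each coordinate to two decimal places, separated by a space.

5.67 0.39

A=(0,0), D=(6.00,0)
B = A + 3.00·(cos27°, sin27°) = (2.6730, 1.3620)
|BD| = 3.5950
circle(B,5.00) ∩ circle(D,3.00): a=4.0228, h=2.9693
  candidates: C₊=(7.5209,2.5859) cross=10.675; C₋=(5.2710,-2.9101) cross=-10.675
  mode - wants cross < 0 → take C=(5.2710,-2.9101) (cross=-10.675)
ex = (C−B)/|BC| = (0.5196,-0.8544); ey = (0.8544,0.5196)
P = B + 2.39·ex + 2.05·ey = (5.6664,0.3851)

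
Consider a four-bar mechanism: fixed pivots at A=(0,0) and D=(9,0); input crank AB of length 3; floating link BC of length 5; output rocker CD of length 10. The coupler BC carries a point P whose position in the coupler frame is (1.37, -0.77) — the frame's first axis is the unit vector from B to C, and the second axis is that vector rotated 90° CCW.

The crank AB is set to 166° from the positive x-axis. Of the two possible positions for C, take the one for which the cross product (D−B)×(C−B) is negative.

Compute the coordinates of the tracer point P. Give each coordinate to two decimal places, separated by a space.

A=(0,0), D=(9.00,0)
B = A + 3.00·(cos166°, sin166°) = (-2.9109, 0.7258)
|BD| = 11.9330
circle(B,5.00) ∩ circle(D,10.00): a=2.8239, h=4.1262
  candidates: C₊=(0.1588,4.6726) cross=49.238; C₋=(-0.3431,-3.5645) cross=-49.238
  mode - wants cross < 0 → take C=(-0.3431,-3.5645) (cross=-49.238)
ex = (C−B)/|BC| = (0.5136,-0.8581); ey = (0.8581,0.5136)
P = B + 1.37·ex + -0.77·ey = (-2.8680,-0.8452)

-2.87 -0.85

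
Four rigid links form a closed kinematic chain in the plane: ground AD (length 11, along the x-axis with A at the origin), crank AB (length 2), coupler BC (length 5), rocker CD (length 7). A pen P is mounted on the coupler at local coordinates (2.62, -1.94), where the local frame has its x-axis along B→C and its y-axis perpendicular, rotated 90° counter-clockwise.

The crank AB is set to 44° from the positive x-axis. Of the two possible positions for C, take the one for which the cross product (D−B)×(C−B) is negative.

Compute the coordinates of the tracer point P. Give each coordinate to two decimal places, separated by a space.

A=(0,0), D=(11.00,0)
B = A + 2.00·(cos44°, sin44°) = (1.4387, 1.3893)
|BD| = 9.6617
circle(B,5.00) ∩ circle(D,7.00): a=3.5889, h=3.4814
  candidates: C₊=(5.4908,4.3185) cross=33.636; C₋=(4.4896,-2.5720) cross=-33.636
  mode - wants cross < 0 → take C=(4.4896,-2.5720) (cross=-33.636)
ex = (C−B)/|BC| = (0.6102,-0.7923); ey = (0.7923,0.6102)
P = B + 2.62·ex + -1.94·ey = (1.5004,-1.8702)

1.50 -1.87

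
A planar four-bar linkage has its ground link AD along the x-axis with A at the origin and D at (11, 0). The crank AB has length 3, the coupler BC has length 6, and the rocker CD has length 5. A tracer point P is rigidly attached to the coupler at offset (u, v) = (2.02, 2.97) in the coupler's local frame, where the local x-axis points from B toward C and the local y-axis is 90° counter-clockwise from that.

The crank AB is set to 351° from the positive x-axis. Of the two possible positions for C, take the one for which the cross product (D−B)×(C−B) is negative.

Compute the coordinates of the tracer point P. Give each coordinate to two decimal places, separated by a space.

A=(0,0), D=(11.00,0)
B = A + 3.00·(cos351°, sin351°) = (2.9631, -0.4693)
|BD| = 8.0506
circle(B,6.00) ∩ circle(D,5.00): a=4.7085, h=3.7189
  candidates: C₊=(7.4468,3.5177) cross=29.939; C₋=(7.8803,-3.9074) cross=-29.939
  mode - wants cross < 0 → take C=(7.8803,-3.9074) (cross=-29.939)
ex = (C−B)/|BC| = (0.8195,-0.5730); ey = (0.5730,0.8195)
P = B + 2.02·ex + 2.97·ey = (6.3204,0.8073)

6.32 0.81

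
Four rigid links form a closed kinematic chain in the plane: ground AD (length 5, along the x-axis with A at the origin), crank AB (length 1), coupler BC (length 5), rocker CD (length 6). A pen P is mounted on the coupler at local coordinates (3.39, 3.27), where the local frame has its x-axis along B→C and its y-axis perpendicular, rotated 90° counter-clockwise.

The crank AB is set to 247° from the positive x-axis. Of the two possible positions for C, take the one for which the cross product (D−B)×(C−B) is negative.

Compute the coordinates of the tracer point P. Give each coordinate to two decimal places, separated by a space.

4.13 -2.23

A=(0,0), D=(5.00,0)
B = A + 1.00·(cos247°, sin247°) = (-0.3907, -0.9205)
|BD| = 5.4688
circle(B,5.00) ∩ circle(D,6.00): a=1.7287, h=4.6917
  candidates: C₊=(0.5236,3.9952) cross=25.658; C₋=(2.1030,-5.2543) cross=-25.658
  mode - wants cross < 0 → take C=(2.1030,-5.2543) (cross=-25.658)
ex = (C−B)/|BC| = (0.4987,-0.8668); ey = (0.8668,0.4987)
P = B + 3.39·ex + 3.27·ey = (4.1343,-2.2279)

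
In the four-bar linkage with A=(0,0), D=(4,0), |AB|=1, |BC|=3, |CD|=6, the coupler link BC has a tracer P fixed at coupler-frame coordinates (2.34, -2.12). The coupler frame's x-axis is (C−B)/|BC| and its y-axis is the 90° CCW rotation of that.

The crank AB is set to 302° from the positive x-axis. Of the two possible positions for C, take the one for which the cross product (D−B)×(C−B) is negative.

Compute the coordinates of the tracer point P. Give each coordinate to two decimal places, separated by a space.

-2.44 -1.92

A=(0,0), D=(4.00,0)
B = A + 1.00·(cos302°, sin302°) = (0.5299, -0.8480)
|BD| = 3.5722
circle(B,3.00) ∩ circle(D,6.00): a=-1.9931, h=2.2422
  candidates: C₊=(-1.9385,0.8569) cross=8.010; C₋=(-0.8739,-3.4993) cross=-8.010
  mode - wants cross < 0 → take C=(-0.8739,-3.4993) (cross=-8.010)
ex = (C−B)/|BC| = (-0.4679,-0.8838); ey = (0.8838,-0.4679)
P = B + 2.34·ex + -2.12·ey = (-2.4386,-1.9241)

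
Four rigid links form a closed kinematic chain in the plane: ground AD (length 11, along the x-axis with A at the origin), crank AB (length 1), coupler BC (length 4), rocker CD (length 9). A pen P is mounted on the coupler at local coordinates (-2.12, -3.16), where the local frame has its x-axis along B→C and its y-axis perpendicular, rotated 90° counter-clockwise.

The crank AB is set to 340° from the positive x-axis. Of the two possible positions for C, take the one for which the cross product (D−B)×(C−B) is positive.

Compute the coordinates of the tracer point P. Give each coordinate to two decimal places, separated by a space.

A=(0,0), D=(11.00,0)
B = A + 1.00·(cos340°, sin340°) = (0.9397, -0.3420)
|BD| = 10.0661
circle(B,4.00) ∩ circle(D,9.00): a=1.8044, h=3.5699
  candidates: C₊=(2.6218,3.2871) cross=35.935; C₋=(2.8644,-3.8485) cross=-35.935
  mode + wants cross > 0 → take C=(2.6218,3.2871) (cross=35.935)
ex = (C−B)/|BC| = (0.4205,0.9073); ey = (-0.9073,0.4205)
P = B + -2.12·ex + -3.16·ey = (2.9152,-3.5943)

2.92 -3.59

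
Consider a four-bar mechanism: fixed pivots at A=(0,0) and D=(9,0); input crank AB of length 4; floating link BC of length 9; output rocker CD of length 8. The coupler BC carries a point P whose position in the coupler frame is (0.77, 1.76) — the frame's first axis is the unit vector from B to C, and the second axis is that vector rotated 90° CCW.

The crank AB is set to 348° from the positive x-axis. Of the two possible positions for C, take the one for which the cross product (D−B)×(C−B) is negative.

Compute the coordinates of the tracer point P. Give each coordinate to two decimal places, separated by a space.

A=(0,0), D=(9.00,0)
B = A + 4.00·(cos348°, sin348°) = (3.9126, -0.8316)
|BD| = 5.1549
circle(B,9.00) ∩ circle(D,8.00): a=4.2264, h=7.9459
  candidates: C₊=(6.8017,7.6920) cross=40.961; C₋=(9.3655,-7.9916) cross=-40.961
  mode - wants cross < 0 → take C=(9.3655,-7.9916) (cross=-40.961)
ex = (C−B)/|BC| = (0.6059,-0.7956); ey = (0.7956,0.6059)
P = B + 0.77·ex + 1.76·ey = (5.7793,-0.3779)

5.78 -0.38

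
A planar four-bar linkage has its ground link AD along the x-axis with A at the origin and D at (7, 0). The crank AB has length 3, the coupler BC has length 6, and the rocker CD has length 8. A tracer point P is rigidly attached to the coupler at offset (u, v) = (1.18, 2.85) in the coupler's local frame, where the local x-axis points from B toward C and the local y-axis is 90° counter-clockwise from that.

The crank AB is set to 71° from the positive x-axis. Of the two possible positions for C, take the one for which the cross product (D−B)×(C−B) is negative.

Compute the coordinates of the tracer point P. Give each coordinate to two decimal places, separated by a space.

A=(0,0), D=(7.00,0)
B = A + 3.00·(cos71°, sin71°) = (0.9767, 2.8366)
|BD| = 6.6578
circle(B,6.00) ∩ circle(D,8.00): a=1.2261, h=5.8734
  candidates: C₊=(4.5883,7.6278) cross=39.104; C₋=(-0.4164,-2.9995) cross=-39.104
  mode - wants cross < 0 → take C=(-0.4164,-2.9995) (cross=-39.104)
ex = (C−B)/|BC| = (-0.2322,-0.9727); ey = (0.9727,-0.2322)
P = B + 1.18·ex + 2.85·ey = (3.4748,1.0271)

3.47 1.03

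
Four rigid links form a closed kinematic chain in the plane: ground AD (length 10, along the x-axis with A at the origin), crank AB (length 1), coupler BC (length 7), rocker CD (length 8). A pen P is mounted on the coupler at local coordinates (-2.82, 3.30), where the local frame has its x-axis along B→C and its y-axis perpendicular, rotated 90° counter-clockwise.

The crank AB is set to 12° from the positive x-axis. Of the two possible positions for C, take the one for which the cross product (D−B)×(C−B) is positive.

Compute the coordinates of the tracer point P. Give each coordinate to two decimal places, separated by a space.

-3.33 -0.36

A=(0,0), D=(10.00,0)
B = A + 1.00·(cos12°, sin12°) = (0.9781, 0.2079)
|BD| = 9.0242
circle(B,7.00) ∩ circle(D,8.00): a=3.6810, h=5.9540
  candidates: C₊=(4.7954,6.0755) cross=53.730; C₋=(4.5210,-5.8293) cross=-53.730
  mode + wants cross > 0 → take C=(4.7954,6.0755) (cross=53.730)
ex = (C−B)/|BC| = (0.5453,0.8382); ey = (-0.8382,0.5453)
P = B + -2.82·ex + 3.30·ey = (-3.3258,-0.3563)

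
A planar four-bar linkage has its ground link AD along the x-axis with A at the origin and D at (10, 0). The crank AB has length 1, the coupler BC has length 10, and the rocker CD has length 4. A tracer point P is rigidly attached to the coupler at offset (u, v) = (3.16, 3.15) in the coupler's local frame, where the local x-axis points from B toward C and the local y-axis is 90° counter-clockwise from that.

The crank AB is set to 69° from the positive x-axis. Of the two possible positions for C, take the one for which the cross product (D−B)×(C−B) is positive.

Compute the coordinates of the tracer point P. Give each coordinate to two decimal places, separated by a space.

2.40 4.90

A=(0,0), D=(10.00,0)
B = A + 1.00·(cos69°, sin69°) = (0.3584, 0.9336)
|BD| = 9.6867
circle(B,10.00) ∩ circle(D,4.00): a=9.1792, h=3.9677
  candidates: C₊=(9.8772,3.9981) cross=38.434; C₋=(9.1124,-3.9003) cross=-38.434
  mode + wants cross > 0 → take C=(9.8772,3.9981) (cross=38.434)
ex = (C−B)/|BC| = (0.9519,0.3065); ey = (-0.3065,0.9519)
P = B + 3.16·ex + 3.15·ey = (2.4010,4.9004)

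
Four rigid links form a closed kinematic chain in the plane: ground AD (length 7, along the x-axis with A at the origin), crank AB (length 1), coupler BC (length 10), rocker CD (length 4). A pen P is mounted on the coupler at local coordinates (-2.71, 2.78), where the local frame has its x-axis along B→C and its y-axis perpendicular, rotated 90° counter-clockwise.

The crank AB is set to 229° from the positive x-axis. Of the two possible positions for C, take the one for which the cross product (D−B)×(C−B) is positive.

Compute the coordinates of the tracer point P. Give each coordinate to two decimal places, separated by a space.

A=(0,0), D=(7.00,0)
B = A + 1.00·(cos229°, sin229°) = (-0.6561, -0.7547)
|BD| = 7.6932
circle(B,10.00) ∩ circle(D,4.00): a=9.3060, h=3.6604
  candidates: C₊=(8.2459,3.8010) cross=28.160; C₋=(8.9641,-3.4846) cross=-28.160
  mode + wants cross > 0 → take C=(8.2459,3.8010) (cross=28.160)
ex = (C−B)/|BC| = (0.8902,0.4556); ey = (-0.4556,0.8902)
P = B + -2.71·ex + 2.78·ey = (-4.3350,0.4854)

-4.33 0.49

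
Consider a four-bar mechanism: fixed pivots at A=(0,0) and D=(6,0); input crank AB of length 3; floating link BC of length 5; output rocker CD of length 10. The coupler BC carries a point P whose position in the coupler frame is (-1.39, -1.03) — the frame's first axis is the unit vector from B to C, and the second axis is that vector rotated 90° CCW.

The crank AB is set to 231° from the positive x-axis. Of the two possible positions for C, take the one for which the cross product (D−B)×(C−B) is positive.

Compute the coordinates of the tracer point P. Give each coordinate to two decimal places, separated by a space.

-0.42 -3.24

A=(0,0), D=(6.00,0)
B = A + 3.00·(cos231°, sin231°) = (-1.8880, -2.3314)
|BD| = 8.2253
circle(B,5.00) ∩ circle(D,10.00): a=-0.4465, h=4.9800
  candidates: C₊=(-3.7277,2.3178) cross=40.962; C₋=(-0.9045,-7.2338) cross=-40.962
  mode + wants cross > 0 → take C=(-3.7277,2.3178) (cross=40.962)
ex = (C−B)/|BC| = (-0.3679,0.9298); ey = (-0.9298,-0.3679)
P = B + -1.39·ex + -1.03·ey = (-0.4188,-3.2449)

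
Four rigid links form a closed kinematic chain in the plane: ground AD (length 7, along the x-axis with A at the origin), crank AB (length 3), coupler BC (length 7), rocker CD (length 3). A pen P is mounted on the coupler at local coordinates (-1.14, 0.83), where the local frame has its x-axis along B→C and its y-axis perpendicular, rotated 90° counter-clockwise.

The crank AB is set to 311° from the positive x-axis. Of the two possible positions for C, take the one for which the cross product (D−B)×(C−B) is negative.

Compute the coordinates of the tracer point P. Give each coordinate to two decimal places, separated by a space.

0.83 -1.43

A=(0,0), D=(7.00,0)
B = A + 3.00·(cos311°, sin311°) = (1.9682, -2.2641)
|BD| = 5.5177
circle(B,7.00) ∩ circle(D,3.00): a=6.3835, h=2.8724
  candidates: C₊=(6.6109,2.9747) cross=15.849; C₋=(8.9682,-2.2641) cross=-15.849
  mode - wants cross < 0 → take C=(8.9682,-2.2641) (cross=-15.849)
ex = (C−B)/|BC| = (1.0000,0.0000); ey = (-0.0000,1.0000)
P = B + -1.14·ex + 0.83·ey = (0.8282,-1.4341)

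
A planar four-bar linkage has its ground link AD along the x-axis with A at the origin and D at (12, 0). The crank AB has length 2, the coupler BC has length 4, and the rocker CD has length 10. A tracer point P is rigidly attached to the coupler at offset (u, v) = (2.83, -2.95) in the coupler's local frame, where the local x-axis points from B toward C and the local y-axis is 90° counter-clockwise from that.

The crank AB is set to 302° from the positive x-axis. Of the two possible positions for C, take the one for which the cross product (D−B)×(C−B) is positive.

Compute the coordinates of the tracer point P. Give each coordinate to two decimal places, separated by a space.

A=(0,0), D=(12.00,0)
B = A + 2.00·(cos302°, sin302°) = (1.0598, -1.6961)
|BD| = 11.0709
circle(B,4.00) ∩ circle(D,10.00): a=1.7417, h=3.6009
  candidates: C₊=(2.2293,2.1291) cross=39.865; C₋=(3.3326,-4.9877) cross=-39.865
  mode + wants cross > 0 → take C=(2.2293,2.1291) (cross=39.865)
ex = (C−B)/|BC| = (0.2924,0.9563); ey = (-0.9563,0.2924)
P = B + 2.83·ex + -2.95·ey = (4.7083,0.1478)

4.71 0.15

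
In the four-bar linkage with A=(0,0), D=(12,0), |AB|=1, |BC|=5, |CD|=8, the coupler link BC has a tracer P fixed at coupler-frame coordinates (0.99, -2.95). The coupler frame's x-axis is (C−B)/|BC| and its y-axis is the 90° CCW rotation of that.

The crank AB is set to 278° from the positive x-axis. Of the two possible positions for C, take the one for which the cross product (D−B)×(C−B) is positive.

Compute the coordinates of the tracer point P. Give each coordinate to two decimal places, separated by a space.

A=(0,0), D=(12.00,0)
B = A + 1.00·(cos278°, sin278°) = (0.1392, -0.9903)
|BD| = 11.9021
circle(B,5.00) ∩ circle(D,8.00): a=4.3127, h=2.5300
  candidates: C₊=(4.2264,1.8898) cross=30.112; C₋=(4.6474,-3.1527) cross=-30.112
  mode + wants cross > 0 → take C=(4.2264,1.8898) (cross=30.112)
ex = (C−B)/|BC| = (0.8174,0.5760); ey = (-0.5760,0.8174)
P = B + 0.99·ex + -2.95·ey = (2.6477,-2.8315)

2.65 -2.83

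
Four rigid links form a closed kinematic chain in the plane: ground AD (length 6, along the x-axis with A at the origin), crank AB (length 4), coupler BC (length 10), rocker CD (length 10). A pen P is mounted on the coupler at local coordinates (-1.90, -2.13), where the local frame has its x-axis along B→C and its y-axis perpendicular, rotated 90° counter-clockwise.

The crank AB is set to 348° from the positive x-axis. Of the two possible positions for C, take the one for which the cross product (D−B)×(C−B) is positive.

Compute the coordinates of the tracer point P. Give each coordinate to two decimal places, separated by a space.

6.47 -2.10

A=(0,0), D=(6.00,0)
B = A + 4.00·(cos348°, sin348°) = (3.9126, -0.8316)
|BD| = 2.2470
circle(B,10.00) ∩ circle(D,10.00): a=1.1235, h=9.9367
  candidates: C₊=(1.2786,8.8152) cross=22.328; C₋=(8.6340,-9.6469) cross=-22.328
  mode + wants cross > 0 → take C=(1.2786,8.8152) (cross=22.328)
ex = (C−B)/|BC| = (-0.2634,0.9647); ey = (-0.9647,-0.2634)
P = B + -1.90·ex + -2.13·ey = (6.4678,-2.1035)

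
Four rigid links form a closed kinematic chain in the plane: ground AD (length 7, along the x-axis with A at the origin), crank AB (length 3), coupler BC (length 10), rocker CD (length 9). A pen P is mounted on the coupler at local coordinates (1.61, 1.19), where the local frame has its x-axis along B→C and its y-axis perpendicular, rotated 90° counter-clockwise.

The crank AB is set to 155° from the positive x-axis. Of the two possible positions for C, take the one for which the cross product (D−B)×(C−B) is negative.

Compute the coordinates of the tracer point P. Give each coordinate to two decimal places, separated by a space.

-0.90 0.42

A=(0,0), D=(7.00,0)
B = A + 3.00·(cos155°, sin155°) = (-2.7189, 1.2679)
|BD| = 9.8013
circle(B,10.00) ∩ circle(D,9.00): a=5.8699, h=8.0959
  candidates: C₊=(4.1489,8.5365) cross=79.351; C₋=(2.0544,-7.5194) cross=-79.351
  mode - wants cross < 0 → take C=(2.0544,-7.5194) (cross=-79.351)
ex = (C−B)/|BC| = (0.4773,-0.8787); ey = (0.8787,0.4773)
P = B + 1.61·ex + 1.19·ey = (-0.9047,0.4211)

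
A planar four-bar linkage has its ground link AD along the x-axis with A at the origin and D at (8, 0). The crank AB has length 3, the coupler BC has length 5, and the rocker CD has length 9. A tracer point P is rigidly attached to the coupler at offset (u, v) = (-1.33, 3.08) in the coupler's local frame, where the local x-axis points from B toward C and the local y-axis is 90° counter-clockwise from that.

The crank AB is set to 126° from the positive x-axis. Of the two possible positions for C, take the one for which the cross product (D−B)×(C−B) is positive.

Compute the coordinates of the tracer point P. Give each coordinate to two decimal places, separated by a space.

-4.97 3.43

A=(0,0), D=(8.00,0)
B = A + 3.00·(cos126°, sin126°) = (-1.7634, 2.4271)
|BD| = 10.0605
circle(B,5.00) ∩ circle(D,9.00): a=2.2471, h=4.4666
  candidates: C₊=(1.4949,6.2196) cross=44.936; C₋=(-0.6602,-2.4497) cross=-44.936
  mode + wants cross > 0 → take C=(1.4949,6.2196) (cross=44.936)
ex = (C−B)/|BC| = (0.6517,0.7585); ey = (-0.7585,0.6517)
P = B + -1.33·ex + 3.08·ey = (-4.9663,3.4253)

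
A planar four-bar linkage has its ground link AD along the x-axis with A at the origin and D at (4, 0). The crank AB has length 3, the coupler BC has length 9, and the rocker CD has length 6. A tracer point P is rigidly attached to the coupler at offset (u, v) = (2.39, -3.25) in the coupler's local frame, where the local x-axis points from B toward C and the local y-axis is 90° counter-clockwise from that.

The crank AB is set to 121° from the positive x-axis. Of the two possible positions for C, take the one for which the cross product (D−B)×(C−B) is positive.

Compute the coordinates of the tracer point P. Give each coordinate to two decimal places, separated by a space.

A=(0,0), D=(4.00,0)
B = A + 3.00·(cos121°, sin121°) = (-1.5451, 2.5715)
|BD| = 6.1124
circle(B,9.00) ∩ circle(D,6.00): a=6.7372, h=5.9674
  candidates: C₊=(7.0774,5.1507) cross=36.475; C₋=(2.0564,-5.6765) cross=-36.475
  mode + wants cross > 0 → take C=(7.0774,5.1507) (cross=36.475)
ex = (C−B)/|BC| = (0.9581,0.2866); ey = (-0.2866,0.9581)
P = B + 2.39·ex + -3.25·ey = (1.6760,0.1427)

1.68 0.14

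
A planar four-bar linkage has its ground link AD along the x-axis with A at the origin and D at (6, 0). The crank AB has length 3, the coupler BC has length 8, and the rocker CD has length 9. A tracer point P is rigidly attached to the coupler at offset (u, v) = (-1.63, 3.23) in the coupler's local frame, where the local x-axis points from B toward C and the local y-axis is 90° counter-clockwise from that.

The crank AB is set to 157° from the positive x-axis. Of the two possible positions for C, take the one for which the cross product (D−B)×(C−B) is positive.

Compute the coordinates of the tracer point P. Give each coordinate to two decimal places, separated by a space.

-6.36 1.58

A=(0,0), D=(6.00,0)
B = A + 3.00·(cos157°, sin157°) = (-2.7615, 1.1722)
|BD| = 8.8396
circle(B,8.00) ∩ circle(D,9.00): a=3.4582, h=7.2139
  candidates: C₊=(1.6228,7.8638) cross=63.768; C₋=(-0.2905,-6.4366) cross=-63.768
  mode + wants cross > 0 → take C=(1.6228,7.8638) (cross=63.768)
ex = (C−B)/|BC| = (0.5480,0.8365); ey = (-0.8365,0.5480)
P = B + -1.63·ex + 3.23·ey = (-6.3566,1.5789)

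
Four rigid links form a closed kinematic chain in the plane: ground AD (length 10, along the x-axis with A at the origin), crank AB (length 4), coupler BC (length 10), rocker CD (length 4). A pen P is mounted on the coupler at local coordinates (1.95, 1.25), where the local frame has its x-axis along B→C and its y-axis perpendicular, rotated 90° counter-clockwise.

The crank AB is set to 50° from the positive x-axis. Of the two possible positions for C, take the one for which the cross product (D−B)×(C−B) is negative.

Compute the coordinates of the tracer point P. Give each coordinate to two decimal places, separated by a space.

4.84 2.58

A=(0,0), D=(10.00,0)
B = A + 4.00·(cos50°, sin50°) = (2.5712, 3.0642)
|BD| = 8.0360
circle(B,10.00) ∩ circle(D,4.00): a=9.2445, h=3.8131
  candidates: C₊=(12.5712,3.0642) cross=30.642; C₋=(9.6632,-3.9858) cross=-30.642
  mode - wants cross < 0 → take C=(9.6632,-3.9858) (cross=-30.642)
ex = (C−B)/|BC| = (0.7092,-0.7050); ey = (0.7050,0.7092)
P = B + 1.95·ex + 1.25·ey = (4.8354,2.5759)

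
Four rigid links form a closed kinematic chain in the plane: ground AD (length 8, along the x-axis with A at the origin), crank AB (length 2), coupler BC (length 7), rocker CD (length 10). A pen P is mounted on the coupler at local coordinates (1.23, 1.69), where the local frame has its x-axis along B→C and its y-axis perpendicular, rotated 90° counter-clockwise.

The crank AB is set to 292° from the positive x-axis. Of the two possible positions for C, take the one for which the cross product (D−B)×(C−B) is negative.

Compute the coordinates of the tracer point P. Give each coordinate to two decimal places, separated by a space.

2.73 -2.53

A=(0,0), D=(8.00,0)
B = A + 2.00·(cos292°, sin292°) = (0.7492, -1.8544)
|BD| = 7.4842
circle(B,7.00) ∩ circle(D,10.00): a=0.3349, h=6.9920
  candidates: C₊=(-0.6588,5.0026) cross=52.329; C₋=(2.8061,-8.5454) cross=-52.329
  mode - wants cross < 0 → take C=(2.8061,-8.5454) (cross=-52.329)
ex = (C−B)/|BC| = (0.2938,-0.9559); ey = (0.9559,0.2938)
P = B + 1.23·ex + 1.69·ey = (2.7260,-2.5335)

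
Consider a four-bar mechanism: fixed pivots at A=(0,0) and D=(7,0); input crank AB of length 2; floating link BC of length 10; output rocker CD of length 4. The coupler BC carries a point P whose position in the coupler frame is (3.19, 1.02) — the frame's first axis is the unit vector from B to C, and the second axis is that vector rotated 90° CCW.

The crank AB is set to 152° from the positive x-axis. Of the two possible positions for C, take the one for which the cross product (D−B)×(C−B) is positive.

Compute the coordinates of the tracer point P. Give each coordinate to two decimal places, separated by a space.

A=(0,0), D=(7.00,0)
B = A + 2.00·(cos152°, sin152°) = (-1.7659, 0.9389)
|BD| = 8.8160
circle(B,10.00) ∩ circle(D,4.00): a=9.1721, h=3.9841
  candidates: C₊=(7.7783,3.9235) cross=35.124; C₋=(6.9297,-3.9994) cross=-35.124
  mode + wants cross > 0 → take C=(7.7783,3.9235) (cross=35.124)
ex = (C−B)/|BC| = (0.9544,0.2985); ey = (-0.2985,0.9544)
P = B + 3.19·ex + 1.02·ey = (0.9743,2.8645)

0.97 2.86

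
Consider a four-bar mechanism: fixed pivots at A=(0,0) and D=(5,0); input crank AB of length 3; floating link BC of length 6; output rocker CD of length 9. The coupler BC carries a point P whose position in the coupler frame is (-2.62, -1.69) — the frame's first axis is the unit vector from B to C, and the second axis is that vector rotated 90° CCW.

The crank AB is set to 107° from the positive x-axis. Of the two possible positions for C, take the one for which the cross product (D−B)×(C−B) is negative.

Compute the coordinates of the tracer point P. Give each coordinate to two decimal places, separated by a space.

A=(0,0), D=(5.00,0)
B = A + 3.00·(cos107°, sin107°) = (-0.8771, 2.8689)
|BD| = 6.5400
circle(B,6.00) ∩ circle(D,9.00): a=-0.1704, h=5.9976
  candidates: C₊=(1.6007,8.3334) cross=39.224; C₋=(-3.6612,-2.4460) cross=-39.224
  mode - wants cross < 0 → take C=(-3.6612,-2.4460) (cross=-39.224)
ex = (C−B)/|BC| = (-0.4640,-0.8858); ey = (0.8858,-0.4640)
P = B + -2.62·ex + -1.69·ey = (-1.1584,5.9740)

-1.16 5.97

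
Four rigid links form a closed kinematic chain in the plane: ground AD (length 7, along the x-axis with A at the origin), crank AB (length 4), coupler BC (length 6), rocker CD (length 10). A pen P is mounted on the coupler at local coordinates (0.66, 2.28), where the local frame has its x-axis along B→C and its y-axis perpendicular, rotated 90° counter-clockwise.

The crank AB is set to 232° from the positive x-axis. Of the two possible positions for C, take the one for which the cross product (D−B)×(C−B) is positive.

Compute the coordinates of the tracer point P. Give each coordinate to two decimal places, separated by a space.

A=(0,0), D=(7.00,0)
B = A + 4.00·(cos232°, sin232°) = (-2.4626, -3.1520)
|BD| = 9.9738
circle(B,6.00) ∩ circle(D,10.00): a=1.7785, h=5.7303
  candidates: C₊=(-2.5863,2.8467) cross=57.153; C₋=(1.0357,-8.0266) cross=-57.153
  mode + wants cross > 0 → take C=(-2.5863,2.8467) (cross=57.153)
ex = (C−B)/|BC| = (-0.0206,0.9998); ey = (-0.9998,-0.0206)
P = B + 0.66·ex + 2.28·ey = (-4.7558,-2.5392)

-4.76 -2.54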